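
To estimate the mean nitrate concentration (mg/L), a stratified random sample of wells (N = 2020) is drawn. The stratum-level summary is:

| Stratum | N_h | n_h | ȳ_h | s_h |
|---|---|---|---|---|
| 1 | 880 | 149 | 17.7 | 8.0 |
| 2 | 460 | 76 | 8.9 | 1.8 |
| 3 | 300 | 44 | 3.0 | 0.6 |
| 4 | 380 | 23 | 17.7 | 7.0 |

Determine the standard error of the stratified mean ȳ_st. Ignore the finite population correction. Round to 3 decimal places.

SE(ȳ_st) ≈ 0.399

V̂(ȳ_st) = Σ W_h² s_h²/n_h, with W_h = N_h/N and N = 2020:
  stratum 1: (880/2020)²·8.0²/149 = 0.0815185
  stratum 2: (460/2020)²·1.8²/76 = 0.00221077
  stratum 3: (300/2020)²·0.6²/44 = 0.000180464
  stratum 4: (380/2020)²·7.0²/23 = 0.0753933
V̂(ȳ_st) = 0.159303
SE(ȳ_st) = √0.159303 = 0.399128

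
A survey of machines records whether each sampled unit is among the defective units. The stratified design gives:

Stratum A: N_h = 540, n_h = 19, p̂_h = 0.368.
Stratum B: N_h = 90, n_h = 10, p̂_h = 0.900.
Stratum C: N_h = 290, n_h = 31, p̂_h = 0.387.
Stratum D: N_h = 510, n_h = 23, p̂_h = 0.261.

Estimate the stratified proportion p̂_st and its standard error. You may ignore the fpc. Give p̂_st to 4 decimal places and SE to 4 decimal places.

p̂_st ≈ 0.3672, SE ≈ 0.0576

N = 1430; stratum weights W_h = N_h/N.
p̂_st = Σ W_h p̂_h = (540·0.368 + 90·0.900 + 290·0.387 + 510·0.261)/1430 = 0.36717
V̂(p̂_st) = Σ W_h² p̂_h(1−p̂_h)/(n_h−1):
  stratum A: (540/1430)²·0.368·0.632/18 = 0.0018425
  stratum B: (90/1430)²·0.900·0.100/9 = 3.96107e-05
  stratum C: (290/1430)²·0.387·0.613/30 = 0.000325218
  stratum D: (510/1430)²·0.261·0.739/22 = 0.00111514
V̂(p̂_st) = 0.00332247; SE = √V̂ = 0.0576409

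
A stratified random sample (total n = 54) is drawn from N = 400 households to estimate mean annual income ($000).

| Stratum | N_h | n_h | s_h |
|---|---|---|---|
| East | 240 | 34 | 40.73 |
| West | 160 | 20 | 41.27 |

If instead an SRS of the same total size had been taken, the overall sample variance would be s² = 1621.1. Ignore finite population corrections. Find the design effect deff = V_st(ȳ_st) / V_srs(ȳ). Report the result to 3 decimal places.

V̂(ȳ_st) = Σ W_h² s_h²/n_h, with W_h = N_h/N and N = 400:
  stratum East: (240/400)²·40.73²/34 = 17.5652
  stratum West: (160/400)²·41.27²/20 = 13.6257
V_st = 31.1909
V_srs = s²/n = 1621.1/54 = 30.0204
deff = V_st / V_srs = 31.1909/30.0204 = 1.0390

deff ≈ 1.039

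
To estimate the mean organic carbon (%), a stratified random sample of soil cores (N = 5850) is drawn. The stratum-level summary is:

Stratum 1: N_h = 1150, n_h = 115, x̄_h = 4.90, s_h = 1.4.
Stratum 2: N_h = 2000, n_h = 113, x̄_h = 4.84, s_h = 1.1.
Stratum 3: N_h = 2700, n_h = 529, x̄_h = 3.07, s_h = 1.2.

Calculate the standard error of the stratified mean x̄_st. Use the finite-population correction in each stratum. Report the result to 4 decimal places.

SE(x̄_st) ≈ 0.0473

V̂(x̄_st) = Σ W_h² (1 − n_h/N_h) s_h²/n_h, with W_h = N_h/N and N = 5850:
  stratum 1: (1150/5850)²·(1 − 115/1150)·1.4²/115 = 0.000592768
  stratum 2: (2000/5850)²·(1 − 113/2000)·1.1²/113 = 0.00118086
  stratum 3: (2700/5850)²·(1 − 529/2700)·1.2²/529 = 0.00046625
V̂(x̄_st) = 0.00223987
SE(x̄_st) = √0.00223987 = 0.0473273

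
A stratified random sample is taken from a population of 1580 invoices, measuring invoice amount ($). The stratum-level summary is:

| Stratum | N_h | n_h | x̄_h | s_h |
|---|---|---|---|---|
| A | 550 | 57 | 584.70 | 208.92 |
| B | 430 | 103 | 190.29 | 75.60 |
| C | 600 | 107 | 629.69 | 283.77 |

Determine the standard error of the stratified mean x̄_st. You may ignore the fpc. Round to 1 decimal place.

V̂(x̄_st) = Σ W_h² s_h²/n_h, with W_h = N_h/N and N = 1580:
  stratum A: (550/1580)²·208.92²/57 = 92.789
  stratum B: (430/1580)²·75.60²/103 = 4.10988
  stratum C: (600/1580)²·283.77²/107 = 108.527
V̂(x̄_st) = 205.426
SE(x̄_st) = √205.426 = 14.3327

SE(x̄_st) ≈ 14.3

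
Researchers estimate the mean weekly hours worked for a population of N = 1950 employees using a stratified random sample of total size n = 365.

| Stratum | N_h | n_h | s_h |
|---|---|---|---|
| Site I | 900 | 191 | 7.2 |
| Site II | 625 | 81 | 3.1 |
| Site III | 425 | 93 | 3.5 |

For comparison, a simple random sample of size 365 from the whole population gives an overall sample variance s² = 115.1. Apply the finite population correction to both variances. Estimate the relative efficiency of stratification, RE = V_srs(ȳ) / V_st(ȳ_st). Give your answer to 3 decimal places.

RE ≈ 4.199

V̂(ȳ_st) = Σ W_h² (1 − n_h/N_h) s_h²/n_h, with W_h = N_h/N and N = 1950:
  stratum Site I: (900/1950)²·(1 − 191/900)·7.2²/191 = 0.0455461
  stratum Site II: (625/1950)²·(1 − 81/625)·3.1²/81 = 0.0106084
  stratum Site III: (425/1950)²·(1 − 93/425)·3.5²/93 = 0.00488777
V_st = 0.0610422
V_srs = (1 − 365/1950)·115.1/365 = 0.256317
Relative efficiency = V_srs / V_st = 0.256317/0.0610422 = 4.1990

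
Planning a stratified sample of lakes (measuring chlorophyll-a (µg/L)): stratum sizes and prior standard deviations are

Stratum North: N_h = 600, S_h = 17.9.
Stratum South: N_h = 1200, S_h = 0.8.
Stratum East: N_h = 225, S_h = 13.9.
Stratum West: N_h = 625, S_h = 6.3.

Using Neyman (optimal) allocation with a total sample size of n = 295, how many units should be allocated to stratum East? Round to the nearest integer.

49

Neyman allocation: n_h = n · N_h S_h / Σ N_i S_i, with n = 295.
  stratum North: N_h·S_h = 600·17.9 = 10740.00
  stratum South: N_h·S_h = 1200·0.8 = 960.00
  stratum East: N_h·S_h = 225·13.9 = 3127.50
  stratum West: N_h·S_h = 625·6.3 = 3937.50
Σ N_h S_h = 18765.00
n for stratum East = 295·3127.50/18765.00 = 49.167 → 49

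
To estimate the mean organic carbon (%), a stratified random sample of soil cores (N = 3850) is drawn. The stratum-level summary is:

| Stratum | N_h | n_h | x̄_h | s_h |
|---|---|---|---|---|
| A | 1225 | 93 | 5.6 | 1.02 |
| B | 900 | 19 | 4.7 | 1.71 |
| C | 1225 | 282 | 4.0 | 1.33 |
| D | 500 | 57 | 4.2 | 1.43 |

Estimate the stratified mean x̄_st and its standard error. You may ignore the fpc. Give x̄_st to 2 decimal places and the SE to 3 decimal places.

x̄_st ≈ 4.70, SE ≈ 0.104

x̄_st = Σ W_h x̄_h = (1225·5.6 + 900·4.7 + 1225·4.0 + 500·4.2)/3850 = 4.69870
V̂(x̄_st) = Σ W_h² s_h²/n_h, with W_h = N_h/N and N = 3850:
  stratum A: (1225/3850)²·1.02²/93 = 0.00113258
  stratum B: (900/3850)²·1.71²/19 = 0.00841012
  stratum C: (1225/3850)²·1.33²/282 = 0.000635046
  stratum D: (500/3850)²·1.43²/57 = 0.000605084
V̂(x̄_st) = 0.0107828
SE(x̄_st) = √0.0107828 = 0.10384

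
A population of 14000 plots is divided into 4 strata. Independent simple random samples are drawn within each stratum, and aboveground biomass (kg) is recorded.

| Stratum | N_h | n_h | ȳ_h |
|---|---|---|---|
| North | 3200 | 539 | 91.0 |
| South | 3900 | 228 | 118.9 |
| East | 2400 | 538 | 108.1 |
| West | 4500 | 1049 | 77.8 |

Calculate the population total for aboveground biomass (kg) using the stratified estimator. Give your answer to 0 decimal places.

τ̂_st = Σ N_h ȳ_h = 3200·91.0 + 3900·118.9 + 2400·108.1 + 4500·77.8 = 1364450

τ̂_st ≈ 1364450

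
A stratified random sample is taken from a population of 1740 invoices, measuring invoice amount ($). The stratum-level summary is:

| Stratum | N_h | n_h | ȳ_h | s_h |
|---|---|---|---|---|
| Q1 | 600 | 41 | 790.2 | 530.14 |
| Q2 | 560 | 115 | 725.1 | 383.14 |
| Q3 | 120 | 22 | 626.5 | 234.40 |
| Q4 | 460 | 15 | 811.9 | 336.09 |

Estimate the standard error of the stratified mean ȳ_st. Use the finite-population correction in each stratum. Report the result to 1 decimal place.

SE(ȳ_st) ≈ 37.2

V̂(ȳ_st) = Σ W_h² (1 − n_h/N_h) s_h²/n_h, with W_h = N_h/N and N = 1740:
  stratum Q1: (600/1740)²·(1 − 41/600)·530.14²/41 = 759.385
  stratum Q2: (560/1740)²·(1 − 115/560)·383.14²/115 = 105.067
  stratum Q3: (120/1740)²·(1 − 22/120)·234.40²/22 = 9.70066
  stratum Q4: (460/1740)²·(1 − 15/460)·336.09²/15 = 509.142
V̂(ȳ_st) = 1383.29
SE(ȳ_st) = √1383.29 = 37.1927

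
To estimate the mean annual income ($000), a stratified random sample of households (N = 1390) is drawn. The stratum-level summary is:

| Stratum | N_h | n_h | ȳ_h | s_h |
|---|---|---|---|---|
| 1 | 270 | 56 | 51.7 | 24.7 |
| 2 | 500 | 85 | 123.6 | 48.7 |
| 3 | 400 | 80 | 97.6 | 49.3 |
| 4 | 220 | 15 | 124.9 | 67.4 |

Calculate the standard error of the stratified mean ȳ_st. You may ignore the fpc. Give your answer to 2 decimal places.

V̂(ȳ_st) = Σ W_h² s_h²/n_h, with W_h = N_h/N and N = 1390:
  stratum 1: (270/1390)²·24.7²/56 = 0.411059
  stratum 2: (500/1390)²·48.7²/85 = 3.61035
  stratum 3: (400/1390)²·49.3²/80 = 2.5159
  stratum 4: (220/1390)²·67.4²/15 = 7.58655
V̂(ȳ_st) = 14.1239
SE(ȳ_st) = √14.1239 = 3.75817

SE(ȳ_st) ≈ 3.76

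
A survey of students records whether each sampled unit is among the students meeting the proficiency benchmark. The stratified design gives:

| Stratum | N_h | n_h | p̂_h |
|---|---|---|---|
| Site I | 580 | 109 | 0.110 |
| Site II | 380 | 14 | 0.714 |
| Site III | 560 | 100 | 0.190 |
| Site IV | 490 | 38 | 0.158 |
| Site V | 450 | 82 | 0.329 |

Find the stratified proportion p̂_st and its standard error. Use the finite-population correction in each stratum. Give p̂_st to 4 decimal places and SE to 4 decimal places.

N = 2460; stratum weights W_h = N_h/N.
p̂_st = Σ W_h p̂_h = (580·0.110 + 380·0.714 + 560·0.190 + 490·0.158 + 450·0.329)/2460 = 0.27113
V̂(p̂_st) = Σ W_h² (1 − n_h/N_h) p̂_h(1−p̂_h)/(n_h−1):
  stratum Site I: (580/2460)²·(1 − 109/580)·0.110·0.890/108 = 4.09202e-05
  stratum Site II: (380/2460)²·(1 − 14/380)·0.714·0.286/13 = 0.000361007
  stratum Site III: (560/2460)²·(1 − 100/560)·0.190·0.810/99 = 6.61727e-05
  stratum Site IV: (490/2460)²·(1 − 38/490)·0.158·0.842/37 = 0.000131593
  stratum Site V: (450/2460)²·(1 − 82/450)·0.329·0.671/81 = 7.45802e-05
V̂(p̂_st) = 0.000674273; SE = √V̂ = 0.0259668

p̂_st ≈ 0.2711, SE ≈ 0.0260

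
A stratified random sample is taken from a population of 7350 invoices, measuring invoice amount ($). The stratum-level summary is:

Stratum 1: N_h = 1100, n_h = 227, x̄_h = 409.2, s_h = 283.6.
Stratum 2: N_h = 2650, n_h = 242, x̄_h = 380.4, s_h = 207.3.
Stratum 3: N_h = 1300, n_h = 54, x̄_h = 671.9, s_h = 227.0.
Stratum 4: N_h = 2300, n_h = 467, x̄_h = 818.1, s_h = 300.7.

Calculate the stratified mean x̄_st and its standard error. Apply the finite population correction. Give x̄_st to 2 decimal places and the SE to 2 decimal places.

x̄_st ≈ 573.24, SE ≈ 8.43

x̄_st = Σ W_h x̄_h = (1100·409.2 + 2650·380.4 + 1300·671.9 + 2300·818.1)/7350 = 573.23537
V̂(x̄_st) = Σ W_h² (1 − n_h/N_h) s_h²/n_h, with W_h = N_h/N and N = 7350:
  stratum 1: (1100/7350)²·(1 − 227/1100)·283.6²/227 = 6.29823
  stratum 2: (2650/7350)²·(1 − 242/2650)·207.3²/242 = 20.9754
  stratum 3: (1300/7350)²·(1 − 54/1300)·227.0²/54 = 28.6118
  stratum 4: (2300/7350)²·(1 − 467/2300)·300.7²/467 = 15.11
V̂(x̄_st) = 70.9955
SE(x̄_st) = √70.9955 = 8.42588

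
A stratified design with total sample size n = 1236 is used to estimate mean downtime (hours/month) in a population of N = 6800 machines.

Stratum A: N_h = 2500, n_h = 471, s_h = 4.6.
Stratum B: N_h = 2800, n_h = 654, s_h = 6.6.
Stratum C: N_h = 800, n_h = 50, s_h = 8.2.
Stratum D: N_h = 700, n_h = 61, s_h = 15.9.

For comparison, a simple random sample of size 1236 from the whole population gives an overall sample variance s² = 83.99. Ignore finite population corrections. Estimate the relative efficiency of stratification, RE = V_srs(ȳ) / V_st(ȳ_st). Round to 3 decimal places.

V̂(ȳ_st) = Σ W_h² s_h²/n_h, with W_h = N_h/N and N = 6800:
  stratum A: (2500/6800)²·4.6²/471 = 0.00607235
  stratum B: (2800/6800)²·6.6²/654 = 0.011293
  stratum C: (800/6800)²·8.2²/50 = 0.0186131
  stratum D: (700/6800)²·15.9²/61 = 0.043918
V_st = 0.0798965
V_srs = s²/n = 83.99/1236 = 0.0679531
Relative efficiency = V_srs / V_st = 0.0679531/0.0798965 = 0.8505

RE ≈ 0.851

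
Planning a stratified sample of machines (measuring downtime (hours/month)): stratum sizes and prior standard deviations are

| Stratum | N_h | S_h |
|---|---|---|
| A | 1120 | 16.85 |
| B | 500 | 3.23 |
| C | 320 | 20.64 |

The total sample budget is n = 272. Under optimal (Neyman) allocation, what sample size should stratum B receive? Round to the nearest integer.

Neyman allocation: n_h = n · N_h S_h / Σ N_i S_i, with n = 272.
  stratum A: N_h·S_h = 1120·16.85 = 18872.00
  stratum B: N_h·S_h = 500·3.23 = 1615.00
  stratum C: N_h·S_h = 320·20.64 = 6604.80
Σ N_h S_h = 27091.80
n for stratum B = 272·1615.00/27091.80 = 16.215 → 16

16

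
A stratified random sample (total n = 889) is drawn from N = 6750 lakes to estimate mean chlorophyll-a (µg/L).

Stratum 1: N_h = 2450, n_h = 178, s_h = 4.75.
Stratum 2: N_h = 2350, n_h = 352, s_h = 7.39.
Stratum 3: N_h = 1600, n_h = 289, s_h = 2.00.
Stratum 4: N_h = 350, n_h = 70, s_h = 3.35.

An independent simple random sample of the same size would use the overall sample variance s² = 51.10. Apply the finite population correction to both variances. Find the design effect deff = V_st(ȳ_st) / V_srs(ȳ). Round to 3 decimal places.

V̂(ȳ_st) = Σ W_h² (1 − n_h/N_h) s_h²/n_h, with W_h = N_h/N and N = 6750:
  stratum 1: (2450/6750)²·(1 − 178/2450)·4.75²/178 = 0.0154858
  stratum 2: (2350/6750)²·(1 − 352/2350)·7.39²/352 = 0.0159883
  stratum 3: (1600/6750)²·(1 − 289/1600)·2.00²/289 = 0.000637202
  stratum 4: (350/6750)²·(1 − 70/350)·3.35²/70 = 0.000344834
V_st = 0.0324561
V_srs = (1 − 889/6750)·51.10/889 = 0.0499099
deff = V_st / V_srs = 0.0324561/0.0499099 = 0.6503

deff ≈ 0.650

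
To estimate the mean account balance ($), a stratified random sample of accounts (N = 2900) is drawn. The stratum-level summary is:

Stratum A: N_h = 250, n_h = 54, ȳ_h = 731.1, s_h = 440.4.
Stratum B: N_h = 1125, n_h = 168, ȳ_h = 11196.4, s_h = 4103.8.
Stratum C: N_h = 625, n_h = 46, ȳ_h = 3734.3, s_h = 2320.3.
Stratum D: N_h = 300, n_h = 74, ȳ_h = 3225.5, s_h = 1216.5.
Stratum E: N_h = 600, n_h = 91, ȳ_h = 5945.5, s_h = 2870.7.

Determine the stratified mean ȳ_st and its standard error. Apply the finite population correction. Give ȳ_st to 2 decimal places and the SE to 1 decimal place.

ȳ_st = Σ W_h ȳ_h = (250·731.1 + 1125·11196.4 + 625·3734.3 + 300·3225.5 + 600·5945.5)/2900 = 6775.03879
V̂(ȳ_st) = Σ W_h² (1 − n_h/N_h) s_h²/n_h, with W_h = N_h/N and N = 2900:
  stratum A: (250/2900)²·(1 − 54/250)·440.4²/54 = 20.9267
  stratum B: (1125/2900)²·(1 − 168/1125)·4103.8²/168 = 12833.1
  stratum C: (625/2900)²·(1 − 46/625)·2320.3²/46 = 5036.08
  stratum D: (300/2900)²·(1 − 74/300)·1216.5²/74 = 161.223
  stratum E: (600/2900)²·(1 − 91/600)·2870.7²/91 = 3288.57
V̂(ȳ_st) = 21339.9
SE(ȳ_st) = √21339.9 = 146.082

ȳ_st ≈ 6775.04, SE ≈ 146.1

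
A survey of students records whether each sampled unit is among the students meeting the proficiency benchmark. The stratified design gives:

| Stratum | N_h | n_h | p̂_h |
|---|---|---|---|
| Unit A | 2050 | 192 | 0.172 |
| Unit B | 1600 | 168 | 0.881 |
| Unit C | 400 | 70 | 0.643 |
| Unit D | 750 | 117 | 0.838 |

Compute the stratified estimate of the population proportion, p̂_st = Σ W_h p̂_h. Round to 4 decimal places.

N = 4800; stratum weights W_h = N_h/N.
p̂_st = Σ W_h p̂_h = (2050·0.172 + 1600·0.881 + 400·0.643 + 750·0.838)/4800 = 0.55165

p̂_st ≈ 0.5516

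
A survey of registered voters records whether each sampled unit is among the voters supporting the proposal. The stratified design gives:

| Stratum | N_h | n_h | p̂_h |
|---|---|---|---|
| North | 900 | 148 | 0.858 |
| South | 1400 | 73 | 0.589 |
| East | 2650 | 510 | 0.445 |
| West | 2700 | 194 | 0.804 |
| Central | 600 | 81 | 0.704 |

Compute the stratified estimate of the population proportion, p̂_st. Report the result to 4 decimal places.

p̂_st ≈ 0.6508

N = 8250; stratum weights W_h = N_h/N.
p̂_st = Σ W_h p̂_h = (900·0.858 + 1400·0.589 + 2650·0.445 + 2700·0.804 + 600·0.704)/8250 = 0.65082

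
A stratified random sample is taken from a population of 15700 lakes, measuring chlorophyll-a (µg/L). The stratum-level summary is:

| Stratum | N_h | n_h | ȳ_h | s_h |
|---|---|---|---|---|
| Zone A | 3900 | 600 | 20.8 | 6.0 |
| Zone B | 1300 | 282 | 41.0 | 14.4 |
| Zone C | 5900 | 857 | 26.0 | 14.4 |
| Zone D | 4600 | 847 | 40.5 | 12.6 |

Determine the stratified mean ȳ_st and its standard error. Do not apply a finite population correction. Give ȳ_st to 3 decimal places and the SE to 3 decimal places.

ȳ_st ≈ 30.199, SE ≈ 0.243

ȳ_st = Σ W_h ȳ_h = (3900·20.8 + 1300·41.0 + 5900·26.0 + 4600·40.5)/15700 = 30.19873
V̂(ȳ_st) = Σ W_h² s_h²/n_h, with W_h = N_h/N and N = 15700:
  stratum Zone A: (3900/15700)²·6.0²/600 = 0.00370238
  stratum Zone B: (1300/15700)²·14.4²/282 = 0.00504154
  stratum Zone C: (5900/15700)²·14.4²/857 = 0.0341703
  stratum Zone D: (4600/15700)²·12.6²/847 = 0.0160907
V̂(ȳ_st) = 0.0590049
SE(ȳ_st) = √0.0590049 = 0.242909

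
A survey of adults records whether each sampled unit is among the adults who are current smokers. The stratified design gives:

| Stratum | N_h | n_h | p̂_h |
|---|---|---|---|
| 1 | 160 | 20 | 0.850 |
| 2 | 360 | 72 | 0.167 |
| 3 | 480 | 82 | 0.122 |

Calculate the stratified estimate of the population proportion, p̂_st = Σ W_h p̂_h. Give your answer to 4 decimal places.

p̂_st ≈ 0.2547

N = 1000; stratum weights W_h = N_h/N.
p̂_st = Σ W_h p̂_h = (160·0.850 + 360·0.167 + 480·0.122)/1000 = 0.25468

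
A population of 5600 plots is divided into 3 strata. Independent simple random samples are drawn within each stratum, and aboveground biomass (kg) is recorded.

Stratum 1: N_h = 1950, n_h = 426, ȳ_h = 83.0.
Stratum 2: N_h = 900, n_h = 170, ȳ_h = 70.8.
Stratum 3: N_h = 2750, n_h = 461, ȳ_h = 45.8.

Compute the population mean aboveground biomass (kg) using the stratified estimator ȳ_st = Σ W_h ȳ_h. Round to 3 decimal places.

N = Σ N_h = 5600. Stratum weights W_h = N_h/N.
ȳ_st = (1950·83.0 + 900·70.8 + 2750·45.8) / 5600 = 62.77143

ȳ_st ≈ 62.771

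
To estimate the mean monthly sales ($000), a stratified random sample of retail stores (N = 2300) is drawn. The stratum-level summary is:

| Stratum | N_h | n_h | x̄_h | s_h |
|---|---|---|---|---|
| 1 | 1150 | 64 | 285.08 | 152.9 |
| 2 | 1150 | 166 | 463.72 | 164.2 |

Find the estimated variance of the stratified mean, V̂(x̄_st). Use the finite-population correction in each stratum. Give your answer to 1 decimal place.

V̂(x̄_st) = Σ W_h² (1 − n_h/N_h) s_h²/n_h, with W_h = N_h/N and N = 2300:
  stratum 1: (1150/2300)²·(1 − 64/1150)·152.9²/64 = 86.2397
  stratum 2: (1150/2300)²·(1 − 166/1150)·164.2²/166 = 34.7437
V̂(x̄_st) = 120.983

V̂(x̄_st) ≈ 121.0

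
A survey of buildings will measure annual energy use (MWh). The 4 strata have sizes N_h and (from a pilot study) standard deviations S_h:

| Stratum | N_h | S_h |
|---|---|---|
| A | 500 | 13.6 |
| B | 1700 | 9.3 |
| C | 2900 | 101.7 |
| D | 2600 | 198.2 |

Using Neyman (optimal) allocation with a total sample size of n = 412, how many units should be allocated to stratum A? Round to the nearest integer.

Neyman allocation: n_h = n · N_h S_h / Σ N_i S_i, with n = 412.
  stratum A: N_h·S_h = 500·13.6 = 6800.00
  stratum B: N_h·S_h = 1700·9.3 = 15810.00
  stratum C: N_h·S_h = 2900·101.7 = 294930.00
  stratum D: N_h·S_h = 2600·198.2 = 515320.00
Σ N_h S_h = 832860.00
n for stratum A = 412·6800.00/832860.00 = 3.364 → 3

3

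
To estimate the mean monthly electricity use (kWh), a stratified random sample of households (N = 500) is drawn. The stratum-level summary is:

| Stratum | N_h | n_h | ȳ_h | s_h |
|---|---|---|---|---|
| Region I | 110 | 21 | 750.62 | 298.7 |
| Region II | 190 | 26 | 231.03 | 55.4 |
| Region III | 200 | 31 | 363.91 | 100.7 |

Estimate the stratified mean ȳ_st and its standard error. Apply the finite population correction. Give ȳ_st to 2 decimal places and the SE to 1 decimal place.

ȳ_st ≈ 398.49, SE ≈ 15.0

ȳ_st = Σ W_h ȳ_h = (110·750.62 + 190·231.03 + 200·363.91)/500 = 398.49180
V̂(ȳ_st) = Σ W_h² (1 − n_h/N_h) s_h²/n_h, with W_h = N_h/N and N = 500:
  stratum Region I: (110/500)²·(1 − 21/110)·298.7²/21 = 166.377
  stratum Region II: (190/500)²·(1 − 26/190)·55.4²/26 = 14.7131
  stratum Region III: (200/500)²·(1 − 31/200)·100.7²/31 = 44.2256
V̂(ȳ_st) = 225.316
SE(ȳ_st) = √225.316 = 15.0105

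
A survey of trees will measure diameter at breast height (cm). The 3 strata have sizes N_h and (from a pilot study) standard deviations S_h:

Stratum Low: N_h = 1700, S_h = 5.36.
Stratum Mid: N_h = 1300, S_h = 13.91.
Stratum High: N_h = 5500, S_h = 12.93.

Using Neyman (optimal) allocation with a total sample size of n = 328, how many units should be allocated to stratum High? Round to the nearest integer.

237

Neyman allocation: n_h = n · N_h S_h / Σ N_i S_i, with n = 328.
  stratum Low: N_h·S_h = 1700·5.36 = 9112.00
  stratum Mid: N_h·S_h = 1300·13.91 = 18083.00
  stratum High: N_h·S_h = 5500·12.93 = 71115.00
Σ N_h S_h = 98310.00
n for stratum High = 328·71115.00/98310.00 = 237.267 → 237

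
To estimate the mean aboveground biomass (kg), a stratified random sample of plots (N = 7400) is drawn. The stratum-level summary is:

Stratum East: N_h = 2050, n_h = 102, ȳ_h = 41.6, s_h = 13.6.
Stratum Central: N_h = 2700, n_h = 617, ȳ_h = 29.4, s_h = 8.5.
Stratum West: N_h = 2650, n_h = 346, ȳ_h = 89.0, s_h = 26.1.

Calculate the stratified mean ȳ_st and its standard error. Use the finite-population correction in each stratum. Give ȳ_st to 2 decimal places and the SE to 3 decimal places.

ȳ_st ≈ 54.12, SE ≈ 0.603

ȳ_st = Σ W_h ȳ_h = (2050·41.6 + 2700·29.4 + 2650·89.0)/7400 = 54.12297
V̂(ȳ_st) = Σ W_h² (1 − n_h/N_h) s_h²/n_h, with W_h = N_h/N and N = 7400:
  stratum East: (2050/7400)²·(1 − 102/2050)·13.6²/102 = 0.132238
  stratum Central: (2700/7400)²·(1 − 617/2700)·8.5²/617 = 0.0120266
  stratum West: (2650/7400)²·(1 − 346/2650)·26.1²/346 = 0.219518
V̂(ȳ_st) = 0.363783
SE(ȳ_st) = √0.363783 = 0.603144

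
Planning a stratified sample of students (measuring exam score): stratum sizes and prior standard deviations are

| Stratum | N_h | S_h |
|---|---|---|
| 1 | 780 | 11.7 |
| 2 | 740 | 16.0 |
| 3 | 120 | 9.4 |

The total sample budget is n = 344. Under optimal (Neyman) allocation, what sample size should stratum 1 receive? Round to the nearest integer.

142

Neyman allocation: n_h = n · N_h S_h / Σ N_i S_i, with n = 344.
  stratum 1: N_h·S_h = 780·11.7 = 9126.00
  stratum 2: N_h·S_h = 740·16.0 = 11840.00
  stratum 3: N_h·S_h = 120·9.4 = 1128.00
Σ N_h S_h = 22094.00
n for stratum 1 = 344·9126.00/22094.00 = 142.090 → 142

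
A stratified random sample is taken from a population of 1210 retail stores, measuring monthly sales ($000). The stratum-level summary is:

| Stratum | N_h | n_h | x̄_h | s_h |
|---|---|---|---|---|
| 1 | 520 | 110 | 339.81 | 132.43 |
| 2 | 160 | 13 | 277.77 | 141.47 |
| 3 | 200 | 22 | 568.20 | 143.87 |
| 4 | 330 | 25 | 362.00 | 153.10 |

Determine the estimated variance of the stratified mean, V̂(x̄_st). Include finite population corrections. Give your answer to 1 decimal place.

V̂(x̄_st) ≈ 135.3

V̂(x̄_st) = Σ W_h² (1 − n_h/N_h) s_h²/n_h, with W_h = N_h/N and N = 1210:
  stratum 1: (520/1210)²·(1 − 110/520)·132.43²/110 = 23.2165
  stratum 2: (160/1210)²·(1 − 13/160)·141.47²/13 = 24.7316
  stratum 3: (200/1210)²·(1 − 22/200)·143.87²/22 = 22.8769
  stratum 4: (330/1210)²·(1 − 25/330)·153.10²/25 = 64.4545
V̂(x̄_st) = 135.279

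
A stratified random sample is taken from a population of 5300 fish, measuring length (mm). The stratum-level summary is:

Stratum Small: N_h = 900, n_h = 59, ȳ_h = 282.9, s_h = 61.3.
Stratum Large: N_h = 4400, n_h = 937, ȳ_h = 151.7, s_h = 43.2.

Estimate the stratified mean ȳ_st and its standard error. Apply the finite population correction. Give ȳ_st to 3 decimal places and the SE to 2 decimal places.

ȳ_st ≈ 173.979, SE ≈ 1.67

ȳ_st = Σ W_h ȳ_h = (900·282.9 + 4400·151.7)/5300 = 173.97925
V̂(ȳ_st) = Σ W_h² (1 − n_h/N_h) s_h²/n_h, with W_h = N_h/N and N = 5300:
  stratum Small: (900/5300)²·(1 − 59/900)·61.3²/59 = 1.71615
  stratum Large: (4400/5300)²·(1 − 937/4400)·43.2²/937 = 1.08039
V̂(ȳ_st) = 2.79654
SE(ȳ_st) = √2.79654 = 1.67229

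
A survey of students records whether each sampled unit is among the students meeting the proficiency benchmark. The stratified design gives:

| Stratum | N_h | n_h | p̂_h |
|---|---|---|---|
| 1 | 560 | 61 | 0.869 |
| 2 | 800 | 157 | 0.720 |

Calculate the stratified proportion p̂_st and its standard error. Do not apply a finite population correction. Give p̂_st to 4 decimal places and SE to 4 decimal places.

p̂_st ≈ 0.7814, SE ≈ 0.0277

N = 1360; stratum weights W_h = N_h/N.
p̂_st = Σ W_h p̂_h = (560·0.869 + 800·0.720)/1360 = 0.78135
V̂(p̂_st) = Σ W_h² p̂_h(1−p̂_h)/(n_h−1):
  stratum 1: (560/1360)²·0.869·0.131/60 = 0.00032169
  stratum 2: (800/1360)²·0.720·0.280/156 = 0.000447165
V̂(p̂_st) = 0.000768856; SE = √V̂ = 0.0277282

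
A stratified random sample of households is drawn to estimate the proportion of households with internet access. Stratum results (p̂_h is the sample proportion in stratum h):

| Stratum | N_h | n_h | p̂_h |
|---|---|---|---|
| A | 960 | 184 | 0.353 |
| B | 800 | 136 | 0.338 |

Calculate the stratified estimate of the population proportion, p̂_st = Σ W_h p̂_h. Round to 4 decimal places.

N = 1760; stratum weights W_h = N_h/N.
p̂_st = Σ W_h p̂_h = (960·0.353 + 800·0.338)/1760 = 0.34618

p̂_st ≈ 0.3462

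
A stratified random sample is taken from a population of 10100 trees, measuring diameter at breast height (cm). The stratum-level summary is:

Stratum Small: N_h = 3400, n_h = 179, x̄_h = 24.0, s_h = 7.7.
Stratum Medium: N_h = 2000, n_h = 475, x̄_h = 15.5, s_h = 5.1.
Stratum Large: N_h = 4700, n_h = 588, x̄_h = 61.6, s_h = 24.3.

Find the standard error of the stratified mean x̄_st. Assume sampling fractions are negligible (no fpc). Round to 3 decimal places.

V̂(x̄_st) = Σ W_h² s_h²/n_h, with W_h = N_h/N and N = 10100:
  stratum Small: (3400/10100)²·7.7²/179 = 0.0375356
  stratum Medium: (2000/10100)²·5.1²/475 = 0.00214716
  stratum Large: (4700/10100)²·24.3²/588 = 0.217464
V̂(x̄_st) = 0.257147
SE(x̄_st) = √0.257147 = 0.507097

SE(x̄_st) ≈ 0.507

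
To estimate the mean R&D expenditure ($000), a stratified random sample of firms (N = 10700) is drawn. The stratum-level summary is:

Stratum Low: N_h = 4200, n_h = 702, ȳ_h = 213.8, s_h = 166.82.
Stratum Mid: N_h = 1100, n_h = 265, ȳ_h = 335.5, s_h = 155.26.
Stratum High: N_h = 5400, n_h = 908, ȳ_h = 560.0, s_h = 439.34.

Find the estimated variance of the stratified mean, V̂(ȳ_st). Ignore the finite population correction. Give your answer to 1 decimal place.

V̂(ȳ_st) ≈ 61.2

V̂(ȳ_st) = Σ W_h² s_h²/n_h, with W_h = N_h/N and N = 10700:
  stratum Low: (4200/10700)²·166.82²/702 = 6.10788
  stratum Mid: (1100/10700)²·155.26²/265 = 0.961371
  stratum High: (5400/10700)²·439.34²/908 = 54.1422
V̂(ȳ_st) = 61.2114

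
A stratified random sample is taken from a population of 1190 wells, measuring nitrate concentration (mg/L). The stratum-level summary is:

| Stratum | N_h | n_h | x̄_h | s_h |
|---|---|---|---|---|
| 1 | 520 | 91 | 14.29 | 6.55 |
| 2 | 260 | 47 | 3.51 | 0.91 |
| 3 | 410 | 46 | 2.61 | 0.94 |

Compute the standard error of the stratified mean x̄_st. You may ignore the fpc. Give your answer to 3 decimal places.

V̂(x̄_st) = Σ W_h² s_h²/n_h, with W_h = N_h/N and N = 1190:
  stratum 1: (520/1190)²·6.55²/91 = 0.0900231
  stratum 2: (260/1190)²·0.91²/47 = 0.000841081
  stratum 3: (410/1190)²·0.94²/46 = 0.00228019
V̂(x̄_st) = 0.0931444
SE(x̄_st) = √0.0931444 = 0.305196

SE(x̄_st) ≈ 0.305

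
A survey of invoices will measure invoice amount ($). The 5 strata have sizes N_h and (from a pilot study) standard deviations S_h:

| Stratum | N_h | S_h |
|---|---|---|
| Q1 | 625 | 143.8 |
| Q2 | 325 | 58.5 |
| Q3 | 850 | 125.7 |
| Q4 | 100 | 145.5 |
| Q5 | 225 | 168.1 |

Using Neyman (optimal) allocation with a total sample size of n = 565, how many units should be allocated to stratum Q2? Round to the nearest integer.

Neyman allocation: n_h = n · N_h S_h / Σ N_i S_i, with n = 565.
  stratum Q1: N_h·S_h = 625·143.8 = 89875.00
  stratum Q2: N_h·S_h = 325·58.5 = 19012.50
  stratum Q3: N_h·S_h = 850·125.7 = 106845.00
  stratum Q4: N_h·S_h = 100·145.5 = 14550.00
  stratum Q5: N_h·S_h = 225·168.1 = 37822.50
Σ N_h S_h = 268105.00
n for stratum Q2 = 565·19012.50/268105.00 = 40.067 → 40

40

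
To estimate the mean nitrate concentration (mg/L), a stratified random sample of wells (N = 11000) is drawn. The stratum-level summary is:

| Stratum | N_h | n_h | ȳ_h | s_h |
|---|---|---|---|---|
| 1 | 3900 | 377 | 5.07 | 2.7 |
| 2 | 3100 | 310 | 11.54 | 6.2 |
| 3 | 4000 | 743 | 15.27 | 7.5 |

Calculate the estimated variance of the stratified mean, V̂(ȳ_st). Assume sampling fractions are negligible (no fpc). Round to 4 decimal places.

V̂(ȳ_st) ≈ 0.0223

V̂(ȳ_st) = Σ W_h² s_h²/n_h, with W_h = N_h/N and N = 11000:
  stratum 1: (3900/11000)²·2.7²/377 = 0.00243069
  stratum 2: (3100/11000)²·6.2²/310 = 0.00984826
  stratum 3: (4000/11000)²·7.5²/743 = 0.0100108
V̂(ȳ_st) = 0.0222897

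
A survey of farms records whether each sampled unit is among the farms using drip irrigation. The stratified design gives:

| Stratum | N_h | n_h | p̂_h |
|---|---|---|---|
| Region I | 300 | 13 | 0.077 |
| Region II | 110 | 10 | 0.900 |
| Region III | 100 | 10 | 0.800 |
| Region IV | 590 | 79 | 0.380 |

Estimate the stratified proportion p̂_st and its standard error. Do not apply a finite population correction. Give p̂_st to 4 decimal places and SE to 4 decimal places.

p̂_st ≈ 0.3875, SE ≈ 0.0395

N = 1100; stratum weights W_h = N_h/N.
p̂_st = Σ W_h p̂_h = (300·0.077 + 110·0.900 + 100·0.800 + 590·0.380)/1100 = 0.38755
V̂(p̂_st) = Σ W_h² p̂_h(1−p̂_h)/(n_h−1):
  stratum Region I: (300/1100)²·0.077·0.923/12 = 0.000440523
  stratum Region II: (110/1100)²·0.900·0.100/9 = 0.0001
  stratum Region III: (100/1100)²·0.800·0.200/9 = 0.000146924
  stratum Region IV: (590/1100)²·0.380·0.620/78 = 0.000868959
V̂(p̂_st) = 0.00155641; SE = √V̂ = 0.0394513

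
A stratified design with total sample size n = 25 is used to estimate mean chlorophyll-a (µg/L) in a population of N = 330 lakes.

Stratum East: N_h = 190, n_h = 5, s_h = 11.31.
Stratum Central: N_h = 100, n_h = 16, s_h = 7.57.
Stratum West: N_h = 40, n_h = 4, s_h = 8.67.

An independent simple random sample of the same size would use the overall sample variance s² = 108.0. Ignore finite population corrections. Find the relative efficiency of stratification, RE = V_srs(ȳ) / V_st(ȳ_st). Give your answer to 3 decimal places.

V̂(ȳ_st) = Σ W_h² s_h²/n_h, with W_h = N_h/N and N = 330:
  stratum East: (190/330)²·11.31²/5 = 8.48076
  stratum Central: (100/330)²·7.57²/16 = 0.328885
  stratum West: (40/330)²·8.67²/4 = 0.276102
V_st = 9.08574
V_srs = s²/n = 108.0/25 = 4.32
Relative efficiency = V_srs / V_st = 4.32/9.08574 = 0.4755

RE ≈ 0.475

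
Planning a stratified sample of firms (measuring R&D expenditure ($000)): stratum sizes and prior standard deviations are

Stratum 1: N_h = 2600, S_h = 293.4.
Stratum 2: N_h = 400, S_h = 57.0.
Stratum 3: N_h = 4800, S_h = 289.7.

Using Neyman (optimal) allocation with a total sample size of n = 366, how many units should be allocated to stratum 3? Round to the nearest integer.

234

Neyman allocation: n_h = n · N_h S_h / Σ N_i S_i, with n = 366.
  stratum 1: N_h·S_h = 2600·293.4 = 762840.00
  stratum 2: N_h·S_h = 400·57.0 = 22800.00
  stratum 3: N_h·S_h = 4800·289.7 = 1390560.00
Σ N_h S_h = 2176200.00
n for stratum 3 = 366·1390560.00/2176200.00 = 233.869 → 234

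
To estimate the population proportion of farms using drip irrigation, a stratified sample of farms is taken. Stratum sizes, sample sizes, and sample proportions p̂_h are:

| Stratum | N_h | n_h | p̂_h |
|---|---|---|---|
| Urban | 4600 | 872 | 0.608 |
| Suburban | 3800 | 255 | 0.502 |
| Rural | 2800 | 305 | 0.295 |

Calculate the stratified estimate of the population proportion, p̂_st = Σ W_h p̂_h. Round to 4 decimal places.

p̂_st ≈ 0.4938

N = 11200; stratum weights W_h = N_h/N.
p̂_st = Σ W_h p̂_h = (4600·0.608 + 3800·0.502 + 2800·0.295)/11200 = 0.49379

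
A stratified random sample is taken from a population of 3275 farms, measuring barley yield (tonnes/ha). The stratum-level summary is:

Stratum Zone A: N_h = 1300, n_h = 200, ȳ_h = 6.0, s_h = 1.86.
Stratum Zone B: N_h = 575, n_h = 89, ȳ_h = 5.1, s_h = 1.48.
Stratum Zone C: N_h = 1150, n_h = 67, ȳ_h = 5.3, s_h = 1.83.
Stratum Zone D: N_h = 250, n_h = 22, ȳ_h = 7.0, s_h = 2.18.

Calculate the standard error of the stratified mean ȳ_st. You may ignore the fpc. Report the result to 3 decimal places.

SE(ȳ_st) ≈ 0.104

V̂(ȳ_st) = Σ W_h² s_h²/n_h, with W_h = N_h/N and N = 3275:
  stratum Zone A: (1300/3275)²·1.86²/200 = 0.00272559
  stratum Zone B: (575/3275)²·1.48²/89 = 0.000758659
  stratum Zone C: (1150/3275)²·1.83²/67 = 0.00616312
  stratum Zone D: (250/3275)²·2.18²/22 = 0.00125877
V̂(ȳ_st) = 0.0109061
SE(ȳ_st) = √0.0109061 = 0.104432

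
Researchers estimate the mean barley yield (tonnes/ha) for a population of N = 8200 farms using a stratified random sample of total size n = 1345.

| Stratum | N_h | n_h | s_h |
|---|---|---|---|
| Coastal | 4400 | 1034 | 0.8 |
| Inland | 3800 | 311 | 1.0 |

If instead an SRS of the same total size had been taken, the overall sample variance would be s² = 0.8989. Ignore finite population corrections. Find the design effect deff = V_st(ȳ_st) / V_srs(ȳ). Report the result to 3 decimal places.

deff ≈ 1.300

V̂(ȳ_st) = Σ W_h² s_h²/n_h, with W_h = N_h/N and N = 8200:
  stratum Coastal: (4400/8200)²·0.8²/1034 = 0.000178212
  stratum Inland: (3800/8200)²·1.0²/311 = 0.000690525
V_st = 0.000868737
V_srs = s²/n = 0.8989/1345 = 0.000668327
deff = V_st / V_srs = 0.000868737/0.000668327 = 1.2999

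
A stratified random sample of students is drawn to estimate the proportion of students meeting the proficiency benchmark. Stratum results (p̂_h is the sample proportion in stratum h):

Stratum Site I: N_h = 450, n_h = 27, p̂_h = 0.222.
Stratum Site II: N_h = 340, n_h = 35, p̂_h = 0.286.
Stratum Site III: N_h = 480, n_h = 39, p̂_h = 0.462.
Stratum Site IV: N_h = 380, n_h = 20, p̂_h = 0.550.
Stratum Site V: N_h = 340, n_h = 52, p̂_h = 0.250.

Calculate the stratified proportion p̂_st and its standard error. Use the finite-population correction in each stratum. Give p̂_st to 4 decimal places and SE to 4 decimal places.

N = 1990; stratum weights W_h = N_h/N.
p̂_st = Σ W_h p̂_h = (450·0.222 + 340·0.286 + 480·0.462 + 380·0.550 + 340·0.250)/1990 = 0.35824
V̂(p̂_st) = Σ W_h² (1 − n_h/N_h) p̂_h(1−p̂_h)/(n_h−1):
  stratum Site I: (450/1990)²·(1 − 27/450)·0.222·0.778/26 = 0.000319305
  stratum Site II: (340/1990)²·(1 − 35/340)·0.286·0.714/34 = 0.000157274
  stratum Site III: (480/1990)²·(1 − 39/480)·0.462·0.538/38 = 0.000349635
  stratum Site IV: (380/1990)²·(1 − 20/380)·0.550·0.450/19 = 0.000449989
  stratum Site V: (340/1990)²·(1 − 52/340)·0.250·0.750/51 = 9.09068e-05
V̂(p̂_st) = 0.00136711; SE = √V̂ = 0.0369744

p̂_st ≈ 0.3582, SE ≈ 0.0370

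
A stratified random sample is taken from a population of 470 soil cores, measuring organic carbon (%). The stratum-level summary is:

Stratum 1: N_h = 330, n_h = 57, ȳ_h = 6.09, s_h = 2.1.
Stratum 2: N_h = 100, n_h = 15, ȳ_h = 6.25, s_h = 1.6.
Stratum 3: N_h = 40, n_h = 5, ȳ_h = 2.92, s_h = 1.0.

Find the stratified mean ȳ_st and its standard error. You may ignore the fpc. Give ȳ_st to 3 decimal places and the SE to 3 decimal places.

ȳ_st = Σ W_h ȳ_h = (330·6.09 + 100·6.25 + 40·2.92)/470 = 5.85426
V̂(ȳ_st) = Σ W_h² s_h²/n_h, with W_h = N_h/N and N = 470:
  stratum 1: (330/470)²·2.1²/57 = 0.0381413
  stratum 2: (100/470)²·1.6²/15 = 0.00772597
  stratum 3: (40/470)²·1.0²/5 = 0.00144862
V̂(ȳ_st) = 0.0473159
SE(ȳ_st) = √0.0473159 = 0.217522

ȳ_st ≈ 5.854, SE ≈ 0.218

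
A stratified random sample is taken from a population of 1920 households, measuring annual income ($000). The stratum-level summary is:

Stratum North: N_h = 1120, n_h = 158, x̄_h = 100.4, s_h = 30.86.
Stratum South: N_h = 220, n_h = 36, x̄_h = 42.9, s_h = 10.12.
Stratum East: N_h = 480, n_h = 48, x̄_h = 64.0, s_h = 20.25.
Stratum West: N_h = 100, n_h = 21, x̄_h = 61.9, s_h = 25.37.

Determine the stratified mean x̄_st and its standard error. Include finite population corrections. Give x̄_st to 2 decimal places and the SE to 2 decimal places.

x̄_st ≈ 82.71, SE ≈ 1.53

x̄_st = Σ W_h x̄_h = (1120·100.4 + 220·42.9 + 480·64.0 + 100·61.9)/1920 = 82.70625
V̂(x̄_st) = Σ W_h² (1 − n_h/N_h) s_h²/n_h, with W_h = N_h/N and N = 1920:
  stratum North: (1120/1920)²·(1 − 158/1120)·30.86²/158 = 1.76167
  stratum South: (220/1920)²·(1 − 36/220)·10.12²/36 = 0.031239
  stratum East: (480/1920)²·(1 − 48/480)·20.25²/48 = 0.480542
  stratum West: (100/1920)²·(1 − 21/100)·25.37²/21 = 0.065682
V̂(x̄_st) = 2.33914
SE(x̄_st) = √2.33914 = 1.52942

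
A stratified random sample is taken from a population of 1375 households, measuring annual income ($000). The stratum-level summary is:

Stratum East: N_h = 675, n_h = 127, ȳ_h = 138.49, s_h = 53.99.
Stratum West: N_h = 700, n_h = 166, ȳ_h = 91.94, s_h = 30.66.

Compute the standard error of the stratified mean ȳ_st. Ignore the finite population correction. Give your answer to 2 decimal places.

V̂(ȳ_st) = Σ W_h² s_h²/n_h, with W_h = N_h/N and N = 1375:
  stratum East: (675/1375)²·53.99²/127 = 5.53127
  stratum West: (700/1375)²·30.66²/166 = 1.46766
V̂(ȳ_st) = 6.99894
SE(ȳ_st) = √6.99894 = 2.64555

SE(ȳ_st) ≈ 2.65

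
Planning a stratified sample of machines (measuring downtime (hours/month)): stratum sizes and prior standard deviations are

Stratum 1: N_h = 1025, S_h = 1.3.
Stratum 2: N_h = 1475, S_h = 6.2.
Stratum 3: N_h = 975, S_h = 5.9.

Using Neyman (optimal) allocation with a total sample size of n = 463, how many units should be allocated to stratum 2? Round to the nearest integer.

261

Neyman allocation: n_h = n · N_h S_h / Σ N_i S_i, with n = 463.
  stratum 1: N_h·S_h = 1025·1.3 = 1332.50
  stratum 2: N_h·S_h = 1475·6.2 = 9145.00
  stratum 3: N_h·S_h = 975·5.9 = 5752.50
Σ N_h S_h = 16230.00
n for stratum 2 = 463·9145.00/16230.00 = 260.883 → 261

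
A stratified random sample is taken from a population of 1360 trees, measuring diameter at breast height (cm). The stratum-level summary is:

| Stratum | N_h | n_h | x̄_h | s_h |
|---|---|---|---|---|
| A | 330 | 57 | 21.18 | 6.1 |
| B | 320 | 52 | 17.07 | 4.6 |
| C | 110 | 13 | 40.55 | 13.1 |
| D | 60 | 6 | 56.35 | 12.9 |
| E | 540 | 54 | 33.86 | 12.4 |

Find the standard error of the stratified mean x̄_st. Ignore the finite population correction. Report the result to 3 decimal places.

V̂(x̄_st) = Σ W_h² s_h²/n_h, with W_h = N_h/N and N = 1360:
  stratum A: (330/1360)²·6.1²/57 = 0.0384357
  stratum B: (320/1360)²·4.6²/52 = 0.0225286
  stratum C: (110/1360)²·13.1²/13 = 0.0863588
  stratum D: (60/1360)²·12.9²/6 = 0.0539825
  stratum E: (540/1360)²·12.4²/54 = 0.44891
V̂(x̄_st) = 0.650216
SE(x̄_st) = √0.650216 = 0.80636

SE(x̄_st) ≈ 0.806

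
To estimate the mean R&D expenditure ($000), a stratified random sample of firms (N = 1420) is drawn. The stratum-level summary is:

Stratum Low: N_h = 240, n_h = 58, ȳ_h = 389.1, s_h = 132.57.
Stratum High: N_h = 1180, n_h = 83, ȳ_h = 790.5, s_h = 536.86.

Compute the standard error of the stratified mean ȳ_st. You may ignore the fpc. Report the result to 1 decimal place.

SE(ȳ_st) ≈ 49.1

V̂(ȳ_st) = Σ W_h² s_h²/n_h, with W_h = N_h/N and N = 1420:
  stratum Low: (240/1420)²·132.57²/58 = 8.65582
  stratum High: (1180/1420)²·536.86²/83 = 2397.9
V̂(ȳ_st) = 2406.56
SE(ȳ_st) = √2406.56 = 49.0567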